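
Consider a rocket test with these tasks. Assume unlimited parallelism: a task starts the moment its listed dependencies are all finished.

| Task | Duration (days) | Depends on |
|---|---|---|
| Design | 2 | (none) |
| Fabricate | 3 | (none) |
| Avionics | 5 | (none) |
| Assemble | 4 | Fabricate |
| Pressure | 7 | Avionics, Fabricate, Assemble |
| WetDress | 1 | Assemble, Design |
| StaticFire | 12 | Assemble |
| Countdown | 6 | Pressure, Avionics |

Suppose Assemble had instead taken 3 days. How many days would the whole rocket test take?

Critical path before the change: Fabricate→Assemble→Pressure→Countdown = 3+4+7+6 = 20 giving 20 days.
Assemble is on the critical path; changing it to 3 makes that path 19 days.
That remains the longest chain; total 19 days.

19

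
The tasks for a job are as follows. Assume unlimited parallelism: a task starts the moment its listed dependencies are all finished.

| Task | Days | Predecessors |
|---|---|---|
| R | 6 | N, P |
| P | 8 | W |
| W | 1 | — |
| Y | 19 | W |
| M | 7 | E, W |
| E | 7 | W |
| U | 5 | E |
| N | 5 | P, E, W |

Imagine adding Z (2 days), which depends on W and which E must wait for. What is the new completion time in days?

21

Originally the schedule takes 20 days.
With Z inserted, E now waits for max(W, Z).
New critical path: W→Z→E→N→R = 1+2+7+5+6 = 21 ⇒ 21 days.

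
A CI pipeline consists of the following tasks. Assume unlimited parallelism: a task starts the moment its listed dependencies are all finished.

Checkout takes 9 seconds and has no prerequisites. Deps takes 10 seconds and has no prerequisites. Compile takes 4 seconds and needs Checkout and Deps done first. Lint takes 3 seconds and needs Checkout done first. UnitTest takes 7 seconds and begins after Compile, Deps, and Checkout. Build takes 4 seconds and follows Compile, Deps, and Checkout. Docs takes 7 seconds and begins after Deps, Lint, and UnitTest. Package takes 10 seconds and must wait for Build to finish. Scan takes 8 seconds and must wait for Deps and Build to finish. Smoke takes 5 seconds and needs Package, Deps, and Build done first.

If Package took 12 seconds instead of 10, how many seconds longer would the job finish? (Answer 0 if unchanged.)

2

Actual critical path: Deps→Compile→Build→Package→Smoke = 10+4+4+10+5 = 33 ⇒ 33 seconds.
Package is on the critical path; changing it to 12 makes that path 35 seconds.
No other chain overtakes it, so the finish is 35 seconds.
Change in finish: 35 − 33 = +2 seconds.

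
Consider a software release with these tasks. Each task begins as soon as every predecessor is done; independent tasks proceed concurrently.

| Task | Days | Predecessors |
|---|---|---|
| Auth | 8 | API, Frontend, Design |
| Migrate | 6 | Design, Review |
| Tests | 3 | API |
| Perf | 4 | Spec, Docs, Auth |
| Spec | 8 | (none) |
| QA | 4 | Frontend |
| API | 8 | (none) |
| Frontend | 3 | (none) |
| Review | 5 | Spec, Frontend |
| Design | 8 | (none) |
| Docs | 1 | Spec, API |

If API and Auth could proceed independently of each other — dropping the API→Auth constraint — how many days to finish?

20

Before: longest chain Design→Auth→Perf = 8+8+4 = 20, finish 20.
Dropping API→Auth doesn't change Auth's earliest start (8); another predecessor still binds.
New critical path: Design→Auth→Perf = 8+8+4 = 20 ⇒ 20 days.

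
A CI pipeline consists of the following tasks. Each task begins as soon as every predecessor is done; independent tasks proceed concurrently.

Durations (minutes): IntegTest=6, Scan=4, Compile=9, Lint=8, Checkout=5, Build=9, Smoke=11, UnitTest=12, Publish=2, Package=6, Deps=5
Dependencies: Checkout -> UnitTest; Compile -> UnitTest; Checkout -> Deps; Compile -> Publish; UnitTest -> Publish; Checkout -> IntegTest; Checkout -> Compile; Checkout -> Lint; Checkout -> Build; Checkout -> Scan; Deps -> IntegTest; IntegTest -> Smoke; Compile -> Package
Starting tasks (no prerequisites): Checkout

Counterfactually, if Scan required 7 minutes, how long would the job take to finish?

The binding path is Checkout→Compile→UnitTest→Publish = 5+9+12+2 = 28; finish at 28 minutes.
Scan has 19 minutes of float (longest path through it is 9).
The critical path is still Checkout→Compile→UnitTest→Publish; finish is now 28 minutes.

28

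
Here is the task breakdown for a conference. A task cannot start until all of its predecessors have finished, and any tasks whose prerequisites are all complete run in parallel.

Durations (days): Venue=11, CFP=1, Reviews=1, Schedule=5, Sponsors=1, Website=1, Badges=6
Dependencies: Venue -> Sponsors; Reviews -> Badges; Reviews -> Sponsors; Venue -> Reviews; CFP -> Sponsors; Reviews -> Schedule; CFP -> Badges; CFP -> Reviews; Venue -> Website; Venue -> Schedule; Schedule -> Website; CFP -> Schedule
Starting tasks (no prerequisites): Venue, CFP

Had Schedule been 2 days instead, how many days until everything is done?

The binding path is Venue→Reviews→Schedule→Website = 11+1+5+1 = 18; finish at 18 days.
Schedule is on the critical path; changing it to 2 makes that path 15 days.
Now Venue→Reviews→Badges = 11+1+6 = 18 is longest, so the finish becomes 18 days.

18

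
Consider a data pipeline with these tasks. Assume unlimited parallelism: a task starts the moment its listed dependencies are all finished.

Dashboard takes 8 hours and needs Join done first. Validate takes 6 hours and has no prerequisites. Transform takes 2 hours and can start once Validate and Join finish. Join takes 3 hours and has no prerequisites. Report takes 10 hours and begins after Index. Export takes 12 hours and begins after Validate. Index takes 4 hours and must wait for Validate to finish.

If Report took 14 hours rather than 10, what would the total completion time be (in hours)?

24

Critical path before the change: Validate→Index→Report = 6+4+10 = 20 giving 20 hours.
Report lies on that path, so at 14 hours the path becomes 24 hours.
That remains the longest chain; total 24 hours.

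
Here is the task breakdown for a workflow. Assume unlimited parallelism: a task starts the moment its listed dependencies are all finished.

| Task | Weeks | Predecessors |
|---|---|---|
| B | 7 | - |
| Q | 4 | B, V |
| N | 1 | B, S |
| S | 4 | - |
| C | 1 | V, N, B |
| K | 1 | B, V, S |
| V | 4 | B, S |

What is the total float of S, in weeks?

3

The longest chain is B→V→Q = 7+4+4 = 15; overall finish 15 weeks.
S finishes as early as 4 and must finish by 7.
Float = 15 − 12 = 3.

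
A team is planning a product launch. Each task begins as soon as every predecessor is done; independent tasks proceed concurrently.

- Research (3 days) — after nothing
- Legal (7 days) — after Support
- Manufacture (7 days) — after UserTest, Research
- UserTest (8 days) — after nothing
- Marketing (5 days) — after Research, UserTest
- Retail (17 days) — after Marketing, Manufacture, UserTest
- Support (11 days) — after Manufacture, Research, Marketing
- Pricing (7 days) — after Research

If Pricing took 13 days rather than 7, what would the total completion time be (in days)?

33

As given, the longest chain is UserTest→Manufacture→Support→Legal = 8+7+11+7 = 33, so the finish is 33 days.
Pricing has 23 days of float (longest path through it is 10).
That remains the longest chain; total 33 days.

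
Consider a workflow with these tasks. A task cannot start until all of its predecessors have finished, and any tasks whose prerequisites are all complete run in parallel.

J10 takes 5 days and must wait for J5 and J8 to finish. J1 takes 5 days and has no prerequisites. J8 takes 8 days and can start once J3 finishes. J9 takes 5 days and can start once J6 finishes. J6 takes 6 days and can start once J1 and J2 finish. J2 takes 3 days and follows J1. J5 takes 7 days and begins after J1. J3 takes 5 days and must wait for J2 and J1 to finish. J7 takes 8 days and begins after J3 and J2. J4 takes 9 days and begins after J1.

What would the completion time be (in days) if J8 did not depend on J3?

Before: longest chain J1→J2→J3→J8→J10 = 5+3+5+8+5 = 26, finish 26.
Without J3→J8, J8's earliest start moves from 13 to 0.
After: J1→J2→J3→J7 = 5+3+5+8 = 21 → 21 days.

21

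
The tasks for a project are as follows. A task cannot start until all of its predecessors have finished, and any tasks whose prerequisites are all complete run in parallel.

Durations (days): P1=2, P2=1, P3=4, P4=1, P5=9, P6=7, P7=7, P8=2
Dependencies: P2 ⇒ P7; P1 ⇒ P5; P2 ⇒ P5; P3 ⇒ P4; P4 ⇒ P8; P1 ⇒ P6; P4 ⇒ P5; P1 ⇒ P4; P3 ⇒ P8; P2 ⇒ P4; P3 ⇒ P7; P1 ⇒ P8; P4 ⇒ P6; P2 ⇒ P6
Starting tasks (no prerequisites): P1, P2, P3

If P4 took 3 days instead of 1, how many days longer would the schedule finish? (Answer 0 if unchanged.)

Actual critical path: P3→P4→P5 = 4+1+9 = 14 ⇒ 14 days.
P4 is on the critical path; changing it to 3 makes that path 16 days.
The critical path is still P3→P4→P5; finish is now 16 days.
Change in finish: 16 − 14 = +2 days.

2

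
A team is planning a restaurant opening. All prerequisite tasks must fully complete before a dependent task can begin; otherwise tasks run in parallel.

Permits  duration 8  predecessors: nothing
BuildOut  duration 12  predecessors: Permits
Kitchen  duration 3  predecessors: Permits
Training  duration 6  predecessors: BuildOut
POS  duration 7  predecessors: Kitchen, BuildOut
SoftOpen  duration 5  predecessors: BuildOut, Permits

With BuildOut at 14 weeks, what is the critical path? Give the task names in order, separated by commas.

Baseline: Permits→BuildOut→POS = 8+12+7 = 27 → 27 weeks.
Since BuildOut is critical, the +2 change carries straight to that chain (now 29 weeks).
The critical path is still Permits→BuildOut→POS; finish is now 29 weeks.

Permits, BuildOut, POS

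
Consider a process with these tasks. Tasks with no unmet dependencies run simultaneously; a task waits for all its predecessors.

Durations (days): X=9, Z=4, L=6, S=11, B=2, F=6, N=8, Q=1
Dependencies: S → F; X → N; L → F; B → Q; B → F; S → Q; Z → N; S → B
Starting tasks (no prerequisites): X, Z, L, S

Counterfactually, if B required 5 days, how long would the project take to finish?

22

Baseline: S→B→F = 11+2+6 = 19 → 19 days.
B lies on that path, so at 5 days the path becomes 22 days.
That remains the longest chain; total 22 days.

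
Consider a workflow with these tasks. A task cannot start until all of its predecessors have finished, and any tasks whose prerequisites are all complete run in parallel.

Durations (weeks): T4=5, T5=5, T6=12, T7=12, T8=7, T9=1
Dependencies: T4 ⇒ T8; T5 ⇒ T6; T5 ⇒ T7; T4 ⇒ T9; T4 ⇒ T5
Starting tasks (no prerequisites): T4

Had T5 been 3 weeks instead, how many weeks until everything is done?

20

Critical path before the change: T4→T5→T6 = 5+5+12 = 22 giving 22 weeks.
T5 is on the critical path; changing it to 3 makes that path 20 weeks.
No other chain overtakes it, so the finish is 20 weeks.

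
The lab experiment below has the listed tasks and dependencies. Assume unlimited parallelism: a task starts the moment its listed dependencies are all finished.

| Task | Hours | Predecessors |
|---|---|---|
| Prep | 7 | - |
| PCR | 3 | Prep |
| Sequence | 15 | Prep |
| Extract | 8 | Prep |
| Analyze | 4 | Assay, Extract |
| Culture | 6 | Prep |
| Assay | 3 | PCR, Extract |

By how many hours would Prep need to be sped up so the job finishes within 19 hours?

Current finish: 22 hours; target: 19.
Prep is on every critical path, so each hour cut from Prep cuts the finish by one (this holds down to a finish of 16).
Need 22 − 19 = 3 hours off Prep → Prep becomes 4 hours, finish becomes 19.

3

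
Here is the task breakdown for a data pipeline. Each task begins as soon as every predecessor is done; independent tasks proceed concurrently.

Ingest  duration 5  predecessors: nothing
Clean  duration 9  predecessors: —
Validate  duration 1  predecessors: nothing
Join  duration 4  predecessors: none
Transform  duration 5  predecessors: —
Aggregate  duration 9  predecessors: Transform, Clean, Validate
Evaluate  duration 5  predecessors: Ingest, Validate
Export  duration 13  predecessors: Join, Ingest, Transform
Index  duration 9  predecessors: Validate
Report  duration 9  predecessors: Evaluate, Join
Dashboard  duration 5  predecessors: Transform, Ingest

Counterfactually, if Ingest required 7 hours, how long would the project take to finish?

Critical path before the change: Ingest→Evaluate→Report = 5+5+9 = 19 giving 19 hours.
Ingest is on the critical path; changing it to 7 makes that path 21 hours.
That remains the longest chain; total 21 hours.

21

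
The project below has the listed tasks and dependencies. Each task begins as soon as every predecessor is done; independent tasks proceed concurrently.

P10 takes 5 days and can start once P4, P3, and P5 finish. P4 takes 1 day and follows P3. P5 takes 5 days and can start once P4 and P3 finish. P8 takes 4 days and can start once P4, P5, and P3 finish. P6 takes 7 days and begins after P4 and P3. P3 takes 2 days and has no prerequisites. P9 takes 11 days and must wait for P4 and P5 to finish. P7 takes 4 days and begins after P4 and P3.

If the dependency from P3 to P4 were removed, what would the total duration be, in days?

18

Original critical path: P3→P4→P5→P9 = 2+1+5+11 = 19 ⇒ 19 days.
Without P3→P4, P4's earliest start moves from 2 to 0.
New critical path: P3→P5→P9 = 2+5+11 = 18 ⇒ 18 days.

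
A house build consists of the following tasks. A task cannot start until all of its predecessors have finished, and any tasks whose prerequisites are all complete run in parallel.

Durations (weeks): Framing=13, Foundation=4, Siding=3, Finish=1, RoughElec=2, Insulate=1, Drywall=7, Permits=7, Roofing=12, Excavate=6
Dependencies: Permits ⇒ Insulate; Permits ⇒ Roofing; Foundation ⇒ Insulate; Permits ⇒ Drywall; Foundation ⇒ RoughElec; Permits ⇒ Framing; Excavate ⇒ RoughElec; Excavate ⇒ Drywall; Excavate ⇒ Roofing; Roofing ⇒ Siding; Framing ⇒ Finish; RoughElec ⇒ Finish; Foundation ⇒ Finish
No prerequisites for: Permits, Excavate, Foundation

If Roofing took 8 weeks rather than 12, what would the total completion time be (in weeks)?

Actual critical path: Permits→Roofing→Siding = 7+12+3 = 22 ⇒ 22 weeks.
Since Roofing is critical, the -4 change carries straight to that chain (now 18 weeks).
New critical path: Permits→Framing→Finish = 7+13+1 = 21 ⇒ 21 weeks.

21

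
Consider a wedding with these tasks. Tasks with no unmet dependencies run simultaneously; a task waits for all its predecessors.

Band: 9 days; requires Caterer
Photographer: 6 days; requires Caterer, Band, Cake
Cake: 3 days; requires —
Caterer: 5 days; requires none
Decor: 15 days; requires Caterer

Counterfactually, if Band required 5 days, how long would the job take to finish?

The binding path is Caterer→Band→Photographer = 5+9+6 = 20; finish at 20 days.
Since Band is critical, the -4 change carries straight to that chain (now 16 days).
Now Caterer→Decor = 5+15 = 20 is longest, so the finish becomes 20 days.

20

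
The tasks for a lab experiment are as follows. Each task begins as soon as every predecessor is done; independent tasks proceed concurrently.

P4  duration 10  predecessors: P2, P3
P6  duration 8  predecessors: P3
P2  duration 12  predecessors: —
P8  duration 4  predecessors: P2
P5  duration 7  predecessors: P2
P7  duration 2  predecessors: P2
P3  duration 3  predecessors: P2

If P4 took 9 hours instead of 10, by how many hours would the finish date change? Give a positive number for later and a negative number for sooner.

-1

Baseline: P2→P3→P4 = 12+3+10 = 25 → 25 hours.
P4 lies on that path, so at 9 hours the path becomes 24 hours.
That remains the longest chain; total 24 hours.
Change in finish: 24 − 25 = -1 hours.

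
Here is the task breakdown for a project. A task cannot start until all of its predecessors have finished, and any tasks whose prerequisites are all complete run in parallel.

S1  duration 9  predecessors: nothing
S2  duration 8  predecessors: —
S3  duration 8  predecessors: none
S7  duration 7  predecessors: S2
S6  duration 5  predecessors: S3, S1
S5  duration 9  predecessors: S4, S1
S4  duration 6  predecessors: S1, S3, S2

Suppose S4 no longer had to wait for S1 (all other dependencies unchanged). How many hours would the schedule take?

23

Original critical path: S1→S4→S5 = 9+6+9 = 24 ⇒ 24 hours.
Without S1→S4, S4's earliest start moves from 9 to 8.
After: S2→S4→S5 = 8+6+9 = 23 → 23 hours.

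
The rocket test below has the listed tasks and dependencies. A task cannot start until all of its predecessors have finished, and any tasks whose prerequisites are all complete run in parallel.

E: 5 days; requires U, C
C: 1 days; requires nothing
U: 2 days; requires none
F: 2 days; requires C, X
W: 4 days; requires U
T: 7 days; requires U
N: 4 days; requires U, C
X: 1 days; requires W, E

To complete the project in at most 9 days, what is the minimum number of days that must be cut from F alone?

Current finish: 10 days; target: 9.
F is on every critical path, so each day cut from F cuts the finish by one (this holds down to a finish of 9).
Need 10 − 9 = 1 day off F → F becomes 1 day, finish becomes 9.

1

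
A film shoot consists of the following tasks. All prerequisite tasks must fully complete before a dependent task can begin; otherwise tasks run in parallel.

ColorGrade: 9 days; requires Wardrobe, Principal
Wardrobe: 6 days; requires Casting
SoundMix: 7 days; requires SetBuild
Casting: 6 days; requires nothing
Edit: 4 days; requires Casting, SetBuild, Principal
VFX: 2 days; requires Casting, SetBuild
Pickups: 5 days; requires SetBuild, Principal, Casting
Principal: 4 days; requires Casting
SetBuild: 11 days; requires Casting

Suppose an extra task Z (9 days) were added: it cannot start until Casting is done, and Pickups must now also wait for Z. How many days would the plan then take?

24

Originally the plan takes 24 days.
With Z inserted, Pickups now waits for max(SetBuild, Principal, Casting, Z).
New critical path: Casting→SetBuild→SoundMix = 6+11+7 = 24 ⇒ 24 days.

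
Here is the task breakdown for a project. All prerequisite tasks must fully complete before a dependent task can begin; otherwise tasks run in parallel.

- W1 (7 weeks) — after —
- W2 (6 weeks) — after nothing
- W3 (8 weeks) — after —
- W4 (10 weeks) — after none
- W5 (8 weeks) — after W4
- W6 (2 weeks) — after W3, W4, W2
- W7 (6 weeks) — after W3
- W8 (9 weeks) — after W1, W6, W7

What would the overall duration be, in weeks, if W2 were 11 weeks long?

Baseline: W3→W7→W8 = 8+6+9 = 23 → 23 weeks.
W2 is off the critical path — its longest chain is 17 weeks, giving 6 of slack.
That remains the longest chain; total 23 weeks.

23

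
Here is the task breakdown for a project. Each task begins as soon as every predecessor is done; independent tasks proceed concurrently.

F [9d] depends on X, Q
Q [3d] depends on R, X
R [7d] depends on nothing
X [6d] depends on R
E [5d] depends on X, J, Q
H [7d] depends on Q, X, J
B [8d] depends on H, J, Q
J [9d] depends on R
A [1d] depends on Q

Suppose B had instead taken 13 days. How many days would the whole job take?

36

Baseline: R→X→Q→H→B = 7+6+3+7+8 = 31 → 31 days.
B lies on that path, so at 13 days the path becomes 36 days.
No other chain overtakes it, so the finish is 36 days.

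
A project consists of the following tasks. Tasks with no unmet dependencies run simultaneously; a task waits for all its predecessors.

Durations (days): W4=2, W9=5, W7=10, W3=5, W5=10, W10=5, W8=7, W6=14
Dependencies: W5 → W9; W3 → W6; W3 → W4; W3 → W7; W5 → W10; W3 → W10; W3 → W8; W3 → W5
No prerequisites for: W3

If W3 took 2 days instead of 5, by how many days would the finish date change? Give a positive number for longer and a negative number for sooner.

As given, the longest chain is W3→W5→W9 = 5+10+5 = 20, so the finish is 20 days.
W3 is on the critical path; changing it to 2 makes that path 17 days.
That remains the longest chain; total 17 days.
Change in finish: 17 − 20 = -3 days.

-3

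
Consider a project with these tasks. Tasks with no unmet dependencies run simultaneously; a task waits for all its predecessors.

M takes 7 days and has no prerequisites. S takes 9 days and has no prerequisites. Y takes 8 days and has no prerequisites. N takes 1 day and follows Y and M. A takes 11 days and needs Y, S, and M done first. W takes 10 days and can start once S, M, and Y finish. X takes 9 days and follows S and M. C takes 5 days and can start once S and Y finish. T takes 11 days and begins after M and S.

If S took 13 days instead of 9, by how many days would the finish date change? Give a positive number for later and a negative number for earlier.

4

As given, the longest chain is S→A = 9+11 = 20, so the finish is 20 days.
S lies on that path, so at 13 days the path becomes 24 days.
That remains the longest chain; total 24 days.
Change in finish: 24 − 20 = +4 days.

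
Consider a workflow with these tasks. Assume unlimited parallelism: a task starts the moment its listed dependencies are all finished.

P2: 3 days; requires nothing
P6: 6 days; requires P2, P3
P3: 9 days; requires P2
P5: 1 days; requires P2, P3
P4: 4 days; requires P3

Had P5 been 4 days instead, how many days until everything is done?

18

Actual critical path: P2→P3→P6 = 3+9+6 = 18 ⇒ 18 days.
The longest path through P5 is only 13 days, so P5 has float 5.
No other chain overtakes it, so the finish is 18 days.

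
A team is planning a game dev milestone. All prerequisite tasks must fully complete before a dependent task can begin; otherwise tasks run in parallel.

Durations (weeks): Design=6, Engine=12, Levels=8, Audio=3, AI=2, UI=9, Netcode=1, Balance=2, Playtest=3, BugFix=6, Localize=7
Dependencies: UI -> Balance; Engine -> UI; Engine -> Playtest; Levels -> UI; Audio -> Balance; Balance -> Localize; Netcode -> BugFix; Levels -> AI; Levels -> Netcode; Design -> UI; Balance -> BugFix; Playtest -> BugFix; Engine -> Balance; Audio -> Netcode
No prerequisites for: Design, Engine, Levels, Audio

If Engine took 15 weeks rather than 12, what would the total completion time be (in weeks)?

33

As given, the longest chain is Engine→UI→Balance→Localize = 12+9+2+7 = 30, so the finish is 30 weeks.
Engine is on the critical path; changing it to 15 makes that path 33 weeks.
The critical path is still Engine→UI→Balance→Localize; finish is now 33 weeks.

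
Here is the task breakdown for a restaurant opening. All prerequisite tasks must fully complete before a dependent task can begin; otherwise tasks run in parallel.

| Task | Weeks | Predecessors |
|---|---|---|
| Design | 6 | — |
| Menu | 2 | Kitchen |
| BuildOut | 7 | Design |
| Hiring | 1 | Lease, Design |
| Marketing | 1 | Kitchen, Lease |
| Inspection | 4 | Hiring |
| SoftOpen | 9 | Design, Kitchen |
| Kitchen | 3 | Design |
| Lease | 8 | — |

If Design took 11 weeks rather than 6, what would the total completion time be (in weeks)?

23

Critical path before the change: Design→Kitchen→SoftOpen = 6+3+9 = 18 giving 18 weeks.
Since Design is critical, the +5 change carries straight to that chain (now 23 weeks).
The critical path is still Design→Kitchen→SoftOpen; finish is now 23 weeks.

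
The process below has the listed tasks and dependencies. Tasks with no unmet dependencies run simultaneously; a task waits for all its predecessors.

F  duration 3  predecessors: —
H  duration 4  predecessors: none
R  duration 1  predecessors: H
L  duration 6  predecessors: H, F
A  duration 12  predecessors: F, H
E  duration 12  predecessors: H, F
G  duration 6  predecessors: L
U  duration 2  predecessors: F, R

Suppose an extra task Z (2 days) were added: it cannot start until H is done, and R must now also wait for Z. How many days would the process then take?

Originally the process takes 16 days.
With Z inserted, R now waits for max(H, Z).
New critical path: H→L→G = 4+6+6 = 16 ⇒ 16 days.

16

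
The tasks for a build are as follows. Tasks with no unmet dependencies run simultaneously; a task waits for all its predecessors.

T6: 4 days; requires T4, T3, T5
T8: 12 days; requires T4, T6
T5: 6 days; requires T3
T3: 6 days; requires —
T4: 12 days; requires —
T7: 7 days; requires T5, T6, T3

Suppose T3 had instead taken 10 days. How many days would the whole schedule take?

32

Critical path before the change: T3→T5→T6→T8 = 6+6+4+12 = 28 giving 28 days.
T3 lies on that path, so at 10 days the path becomes 32 days.
That remains the longest chain; total 32 days.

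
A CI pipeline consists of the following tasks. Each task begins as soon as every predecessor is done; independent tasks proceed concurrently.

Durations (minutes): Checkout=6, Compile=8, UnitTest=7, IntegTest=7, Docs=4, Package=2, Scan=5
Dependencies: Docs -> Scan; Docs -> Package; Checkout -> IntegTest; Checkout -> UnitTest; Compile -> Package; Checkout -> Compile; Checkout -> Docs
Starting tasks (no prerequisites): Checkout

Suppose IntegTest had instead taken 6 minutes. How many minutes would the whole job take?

16

Actual critical path: Checkout→Compile→Package = 6+8+2 = 16 ⇒ 16 minutes.
IntegTest has 3 minutes of float (longest path through it is 13).
That remains the longest chain; total 16 minutes.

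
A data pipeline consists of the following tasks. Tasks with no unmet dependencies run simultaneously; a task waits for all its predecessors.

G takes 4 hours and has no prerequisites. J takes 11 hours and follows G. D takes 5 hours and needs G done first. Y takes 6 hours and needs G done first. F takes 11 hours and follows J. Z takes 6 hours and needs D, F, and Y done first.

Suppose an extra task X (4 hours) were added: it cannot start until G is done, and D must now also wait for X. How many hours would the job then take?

32

Originally the job takes 32 hours.
With X inserted, D now waits for max(G, X).
New critical path: G→J→F→Z = 4+11+11+6 = 32 ⇒ 32 hours.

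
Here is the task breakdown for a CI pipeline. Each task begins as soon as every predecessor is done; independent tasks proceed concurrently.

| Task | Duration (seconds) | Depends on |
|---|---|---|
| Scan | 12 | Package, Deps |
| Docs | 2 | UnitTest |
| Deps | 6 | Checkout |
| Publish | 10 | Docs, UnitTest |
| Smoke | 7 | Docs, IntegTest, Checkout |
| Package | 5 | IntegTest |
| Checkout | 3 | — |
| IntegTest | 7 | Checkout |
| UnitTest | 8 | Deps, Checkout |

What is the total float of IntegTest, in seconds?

2

Critical path: Checkout→Deps→UnitTest→Docs→Publish = 3+6+8+2+10 = 29, so the finish is 29 seconds.
IntegTest finishes as early as 10 and must finish by 12.
So IntegTest can slip 12 − 10 = 2 seconds.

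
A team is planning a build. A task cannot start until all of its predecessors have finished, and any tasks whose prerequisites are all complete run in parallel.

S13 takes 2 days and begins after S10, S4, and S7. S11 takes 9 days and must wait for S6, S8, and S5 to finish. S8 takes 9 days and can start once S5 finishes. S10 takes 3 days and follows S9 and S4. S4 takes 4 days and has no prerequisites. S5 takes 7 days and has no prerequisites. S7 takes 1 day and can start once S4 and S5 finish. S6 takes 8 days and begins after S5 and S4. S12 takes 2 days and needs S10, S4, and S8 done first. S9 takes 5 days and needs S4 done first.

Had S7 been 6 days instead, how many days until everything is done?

25

The binding path is S5→S8→S11 = 7+9+9 = 25; finish at 25 days.
S7 is off the critical path — its longest chain is 10 days, giving 15 of slack.
No other chain overtakes it, so the finish is 25 days.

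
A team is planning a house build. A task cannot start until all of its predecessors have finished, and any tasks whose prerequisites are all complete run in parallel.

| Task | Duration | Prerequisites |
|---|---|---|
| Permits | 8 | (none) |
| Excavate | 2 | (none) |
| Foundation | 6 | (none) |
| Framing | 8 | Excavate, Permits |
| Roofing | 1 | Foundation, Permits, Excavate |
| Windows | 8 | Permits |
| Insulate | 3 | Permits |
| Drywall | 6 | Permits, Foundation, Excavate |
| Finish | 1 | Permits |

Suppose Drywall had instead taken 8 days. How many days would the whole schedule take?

Baseline: Permits→Framing = 8+8 = 16 → 16 days.
Drywall has 2 days of float (longest path through it is 14).
The critical path is still Permits→Framing; finish is now 16 days.

16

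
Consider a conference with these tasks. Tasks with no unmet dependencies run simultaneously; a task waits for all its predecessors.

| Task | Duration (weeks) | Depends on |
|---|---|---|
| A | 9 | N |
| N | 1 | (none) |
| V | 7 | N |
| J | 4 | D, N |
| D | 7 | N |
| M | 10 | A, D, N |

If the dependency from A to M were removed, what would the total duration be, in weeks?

18

Original critical path: N→A→M = 1+9+10 = 20 ⇒ 20 weeks.
Without A→M, M's earliest start moves from 10 to 8.
New critical path: N→D→M = 1+7+10 = 18 ⇒ 18 weeks.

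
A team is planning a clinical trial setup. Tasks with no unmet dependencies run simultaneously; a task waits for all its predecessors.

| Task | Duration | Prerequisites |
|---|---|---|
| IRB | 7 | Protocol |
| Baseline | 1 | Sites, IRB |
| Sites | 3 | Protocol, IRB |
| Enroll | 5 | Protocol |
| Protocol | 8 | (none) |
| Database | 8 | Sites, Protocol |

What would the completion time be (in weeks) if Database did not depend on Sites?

19

With the dependency in place, Protocol→IRB→Sites→Database = 8+7+3+8 = 26 sets the finish at 26 weeks.
Without Sites→Database, Database's earliest start moves from 18 to 8.
The longest chain is now Protocol→IRB→Sites→Baseline = 8+7+3+1 = 19, so the project takes 19 weeks.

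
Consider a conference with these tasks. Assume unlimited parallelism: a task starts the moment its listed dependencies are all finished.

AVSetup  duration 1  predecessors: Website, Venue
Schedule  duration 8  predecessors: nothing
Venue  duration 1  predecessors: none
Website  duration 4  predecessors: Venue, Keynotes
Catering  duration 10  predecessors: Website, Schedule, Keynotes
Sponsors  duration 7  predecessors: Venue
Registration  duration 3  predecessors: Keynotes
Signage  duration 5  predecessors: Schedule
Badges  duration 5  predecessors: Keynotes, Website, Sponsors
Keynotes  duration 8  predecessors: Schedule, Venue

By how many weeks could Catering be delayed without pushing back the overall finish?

The longest chain is Schedule→Keynotes→Website→Catering = 8+8+4+10 = 30; overall finish 30 weeks.
Catering finishes as early as 30 and must finish by 30.
Float = 30 − 30 = 0.

0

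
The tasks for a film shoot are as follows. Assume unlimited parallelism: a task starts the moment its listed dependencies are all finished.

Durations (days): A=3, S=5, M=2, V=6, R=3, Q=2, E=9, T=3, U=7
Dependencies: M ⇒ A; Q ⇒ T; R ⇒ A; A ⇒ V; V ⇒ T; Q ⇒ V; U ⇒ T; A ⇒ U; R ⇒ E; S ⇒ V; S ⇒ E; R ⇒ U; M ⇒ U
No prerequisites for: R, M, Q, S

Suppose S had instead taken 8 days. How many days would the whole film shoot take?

17

Actual critical path: R→A→U→T = 3+3+7+3 = 16 ⇒ 16 days.
The longest path through S is only 14 days, so S has float 2.
The binding chain switches to S→E = 8+9 = 17; finish 17 days.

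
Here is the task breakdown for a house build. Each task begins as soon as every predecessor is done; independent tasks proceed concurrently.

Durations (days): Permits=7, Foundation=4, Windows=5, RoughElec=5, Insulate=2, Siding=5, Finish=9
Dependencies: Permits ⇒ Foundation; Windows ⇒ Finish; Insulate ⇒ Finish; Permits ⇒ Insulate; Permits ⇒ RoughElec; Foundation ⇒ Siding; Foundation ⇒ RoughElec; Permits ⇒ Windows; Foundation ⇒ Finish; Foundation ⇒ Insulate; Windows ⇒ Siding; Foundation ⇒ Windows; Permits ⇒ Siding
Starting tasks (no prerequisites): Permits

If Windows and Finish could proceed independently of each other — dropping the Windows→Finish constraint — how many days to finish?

Before: longest chain Permits→Foundation→Windows→Finish = 7+4+5+9 = 25, finish 25.
Without Windows→Finish, Finish's earliest start moves from 16 to 13.
New critical path: Permits→Foundation→Insulate→Finish = 7+4+2+9 = 22 ⇒ 22 days.

22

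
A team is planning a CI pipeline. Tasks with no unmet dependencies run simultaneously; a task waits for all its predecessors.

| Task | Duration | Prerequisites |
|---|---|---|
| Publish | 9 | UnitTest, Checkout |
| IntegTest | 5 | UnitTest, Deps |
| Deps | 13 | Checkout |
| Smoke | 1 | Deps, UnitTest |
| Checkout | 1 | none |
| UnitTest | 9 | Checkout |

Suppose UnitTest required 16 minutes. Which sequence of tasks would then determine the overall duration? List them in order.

Checkout, UnitTest, Publish

The binding path is Checkout→UnitTest→Publish = 1+9+9 = 19; finish at 19 minutes.
Since UnitTest is critical, the +7 change carries straight to that chain (now 26 minutes).
The critical path is still Checkout→UnitTest→Publish; finish is now 26 minutes.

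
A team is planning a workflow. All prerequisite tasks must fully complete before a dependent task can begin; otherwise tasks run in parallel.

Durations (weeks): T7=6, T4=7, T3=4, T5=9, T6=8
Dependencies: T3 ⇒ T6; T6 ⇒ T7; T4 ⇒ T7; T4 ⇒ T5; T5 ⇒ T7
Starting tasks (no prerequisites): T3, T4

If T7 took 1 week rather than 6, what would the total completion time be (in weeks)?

Critical path before the change: T4→T5→T7 = 7+9+6 = 22 giving 22 weeks.
T7 lies on that path, so at 1 week the path becomes 17 weeks.
That remains the longest chain; total 17 weeks.

17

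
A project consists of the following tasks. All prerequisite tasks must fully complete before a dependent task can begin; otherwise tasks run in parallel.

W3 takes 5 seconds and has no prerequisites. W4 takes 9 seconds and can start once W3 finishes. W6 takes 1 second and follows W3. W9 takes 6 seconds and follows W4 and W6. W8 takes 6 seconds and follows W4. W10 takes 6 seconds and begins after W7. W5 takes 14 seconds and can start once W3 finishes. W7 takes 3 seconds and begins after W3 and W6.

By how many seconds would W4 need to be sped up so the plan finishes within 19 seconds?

1

Current finish: 20 seconds; target: 19.
W4 is on every critical path, so each second cut from W4 cuts the finish by one (this holds down to a finish of 19).
Need 20 − 19 = 1 second off W4 → W4 becomes 8 seconds, finish becomes 19.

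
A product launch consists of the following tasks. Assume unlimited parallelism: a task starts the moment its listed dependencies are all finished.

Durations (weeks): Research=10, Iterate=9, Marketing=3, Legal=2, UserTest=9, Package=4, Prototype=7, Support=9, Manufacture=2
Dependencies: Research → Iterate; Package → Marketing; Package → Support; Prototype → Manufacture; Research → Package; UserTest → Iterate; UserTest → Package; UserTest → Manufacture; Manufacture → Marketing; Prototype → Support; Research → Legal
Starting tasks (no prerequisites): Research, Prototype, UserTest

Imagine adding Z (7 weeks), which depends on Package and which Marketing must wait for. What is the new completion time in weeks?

Originally the job takes 23 weeks.
With Z inserted, Marketing now waits for max(Package, Manufacture, Z).
New critical path: Research→Package→Z→Marketing = 10+4+7+3 = 24 ⇒ 24 weeks.

24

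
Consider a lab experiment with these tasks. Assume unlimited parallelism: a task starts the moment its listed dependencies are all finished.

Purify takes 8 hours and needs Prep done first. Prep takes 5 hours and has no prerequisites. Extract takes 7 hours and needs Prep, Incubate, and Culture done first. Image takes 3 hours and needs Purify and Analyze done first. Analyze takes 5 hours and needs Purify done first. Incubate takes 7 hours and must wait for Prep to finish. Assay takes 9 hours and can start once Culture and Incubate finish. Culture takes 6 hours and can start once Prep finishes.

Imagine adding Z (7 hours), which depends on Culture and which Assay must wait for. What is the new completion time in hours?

Originally the plan takes 21 hours.
With Z inserted, Assay now waits for max(Culture, Incubate, Z).
New critical path: Prep→Culture→Z→Assay = 5+6+7+9 = 27 ⇒ 27 hours.

27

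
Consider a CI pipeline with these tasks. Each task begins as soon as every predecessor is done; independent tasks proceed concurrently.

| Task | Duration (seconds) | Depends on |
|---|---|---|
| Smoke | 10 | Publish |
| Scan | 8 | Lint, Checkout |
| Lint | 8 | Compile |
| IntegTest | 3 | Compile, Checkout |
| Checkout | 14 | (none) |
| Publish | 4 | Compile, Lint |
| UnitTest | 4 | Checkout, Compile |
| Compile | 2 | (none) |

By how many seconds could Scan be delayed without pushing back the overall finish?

2

The longest chain is Compile→Lint→Publish→Smoke = 2+8+4+10 = 24; overall finish 24 seconds.
The longest chain containing Scan totals 22 seconds.
So Scan can slip 24 − 22 = 2 seconds.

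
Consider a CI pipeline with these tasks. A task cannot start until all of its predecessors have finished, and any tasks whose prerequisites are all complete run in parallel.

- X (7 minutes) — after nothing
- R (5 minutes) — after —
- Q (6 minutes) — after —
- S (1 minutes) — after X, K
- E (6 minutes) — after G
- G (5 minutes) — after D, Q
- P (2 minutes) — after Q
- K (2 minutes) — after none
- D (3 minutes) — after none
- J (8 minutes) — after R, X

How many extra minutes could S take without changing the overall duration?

Q→G→E = 6+5+6 = 17 sets the makespan at 17 minutes.
Longest path through S: 8 minutes (earliest finish 8, latest finish 17).
So S can slip 17 − 8 = 9 minutes.

9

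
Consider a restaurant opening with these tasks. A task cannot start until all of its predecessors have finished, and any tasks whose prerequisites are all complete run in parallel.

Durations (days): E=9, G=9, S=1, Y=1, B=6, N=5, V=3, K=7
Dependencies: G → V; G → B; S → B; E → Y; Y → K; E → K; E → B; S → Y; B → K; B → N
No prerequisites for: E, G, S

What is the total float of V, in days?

Critical path: E→B→K = 9+6+7 = 22, so the finish is 22 days.
V finishes as early as 12 and must finish by 22.
Slack of V = 19 − 9 = 10 days.

10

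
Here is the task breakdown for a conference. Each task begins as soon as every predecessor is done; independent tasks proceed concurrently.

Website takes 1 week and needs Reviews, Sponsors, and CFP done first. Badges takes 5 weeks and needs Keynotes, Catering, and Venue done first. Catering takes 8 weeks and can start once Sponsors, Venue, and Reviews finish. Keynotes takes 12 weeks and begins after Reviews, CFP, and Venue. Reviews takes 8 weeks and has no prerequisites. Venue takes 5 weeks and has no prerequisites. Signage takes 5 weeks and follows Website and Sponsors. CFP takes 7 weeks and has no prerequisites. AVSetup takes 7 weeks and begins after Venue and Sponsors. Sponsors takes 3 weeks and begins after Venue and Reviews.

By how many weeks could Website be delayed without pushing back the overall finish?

8

The longest chain is Reviews→Keynotes→Badges = 8+12+5 = 25; overall finish 25 weeks.
Website finishes as early as 12 and must finish by 20.
So Website can slip 20 − 12 = 8 weeks.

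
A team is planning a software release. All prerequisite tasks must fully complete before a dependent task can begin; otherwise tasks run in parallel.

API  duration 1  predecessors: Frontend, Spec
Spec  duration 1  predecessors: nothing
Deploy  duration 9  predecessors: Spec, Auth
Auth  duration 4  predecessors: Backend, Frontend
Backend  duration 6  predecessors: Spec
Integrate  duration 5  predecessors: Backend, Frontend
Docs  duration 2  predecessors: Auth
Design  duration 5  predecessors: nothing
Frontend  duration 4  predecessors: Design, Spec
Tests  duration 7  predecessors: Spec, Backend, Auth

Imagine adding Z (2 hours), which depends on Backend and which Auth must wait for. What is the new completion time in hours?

Originally the job takes 22 hours.
With Z inserted, Auth now waits for max(Backend, Frontend, Z).
New critical path: Spec→Backend→Z→Auth→Deploy = 1+6+2+4+9 = 22 ⇒ 22 hours.

22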